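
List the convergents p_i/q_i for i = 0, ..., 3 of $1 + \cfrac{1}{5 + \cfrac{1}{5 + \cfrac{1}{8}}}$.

Using the convergent recurrence p_i = a_i*p_{i-1} + p_{i-2}, q_i = a_i*q_{i-1} + q_{i-2} with p_{-2}=0, p_{-1}=1, q_{-2}=1, q_{-1}=0:
  i=0: a_0=1, p_0 = 1*1 + 0 = 1, q_0 = 1*0 + 1 = 1.
  i=1: a_1=5, p_1 = 5*1 + 1 = 6, q_1 = 5*1 + 0 = 5.
  i=2: a_2=5, p_2 = 5*6 + 1 = 31, q_2 = 5*5 + 1 = 26.
  i=3: a_3=8, p_3 = 8*31 + 6 = 254, q_3 = 8*26 + 5 = 213.

1/1, 6/5, 31/26, 254/213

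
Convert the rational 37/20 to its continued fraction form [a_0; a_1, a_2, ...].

[1; 1, 5, 1, 2]

Run the Euclidean algorithm on 37 and 20; the successive quotients are the partial quotients a_0, a_1, ... (each step inverts the fractional part left over by the previous one):
  37 = 1*20 + 17, so a_0 = 1.
  20 = 1*17 + 3, so a_1 = 1.
  17 = 5*3 + 2, so a_2 = 5.
  3 = 1*2 + 1, so a_3 = 1.
  2 = 2*1 + 0, so a_4 = 2.
The remainder reaches 0 after 5 divisions, so the expansion has 5 partial quotients, read off in order.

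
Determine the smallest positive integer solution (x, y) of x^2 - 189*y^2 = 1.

(x, y) = (55, 4)

First expand sqrt(189) as a continued fraction. With x_i = (sqrt(189) + m_i)/d_i and (m_0, d_0) = (0, 1): a_0 = floor(sqrt(189)) = 13, since 13^2 = 169 <= 189 < 196 = 14^2.
Iterate m_{i+1} = d_i*a_i - m_i, d_{i+1} = (189 - m_{i+1}^2)/d_i, a_{i+1} = floor((a_0 + m_{i+1})/d_{i+1}):
  m_1 = 1*13 - 0 = 13, d_1 = (189 - 13^2)/1 = 20/1 = 20, a_1 = floor((13 + 13)/20) = 1.
  m_2 = 20*1 - 13 = 7, d_2 = (189 - 7^2)/20 = 140/20 = 7, a_2 = floor((13 + 7)/7) = 2.
  m_3 = 7*2 - 7 = 7, d_3 = (189 - 7^2)/7 = 140/7 = 20, a_3 = floor((13 + 7)/20) = 1.
  m_4 = 20*1 - 7 = 13, d_4 = (189 - 13^2)/20 = 20/20 = 1, a_4 = floor((13 + 13)/1) = 26.
  m_5 = 1*26 - 13 = 13, d_5 = (189 - 13^2)/1 = 20/1 = 20: (m_5, d_5) = (m_1, d_1) = (13, 20), so from here the quotients repeat a_1, ..., a_4; the period length is 4.
So sqrt(189) = [13; (1, 2, 1, 26)] with period length k = 4.
k is even, so the fundamental solution of x^2 - 189y^2 = 1 is (p_{k-1}, q_{k-1}) = (p_3, q_3); compute convergents through index 3.
Convergents (p_i = a_i*p_{i-1} + p_{i-2}, q_i = a_i*q_{i-1} + q_{i-2} with p_{-2}=0, p_{-1}=1, q_{-2}=1, q_{-1}=0):
  i=0: a_0=13, p_0 = 13*1 + 0 = 13, q_0 = 13*0 + 1 = 1.
  i=1: a_1=1, p_1 = 1*13 + 1 = 14, q_1 = 1*1 + 0 = 1.
  i=2: a_2=2, p_2 = 2*14 + 13 = 41, q_2 = 2*1 + 1 = 3.
  i=3: a_3=1, p_3 = 1*41 + 14 = 55, q_3 = 1*3 + 1 = 4.
Check: 55^2 - 189*4^2 = 3025 - 3024 = 1, so (x, y) = (55, 4) solves the equation, and by the theorem it is the least positive solution.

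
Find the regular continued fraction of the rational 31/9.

Run the Euclidean algorithm on 31 and 9; the successive quotients are the partial quotients a_0, a_1, ... (each step inverts the fractional part left over by the previous one):
  31 = 3*9 + 4, so a_0 = 3.
  9 = 2*4 + 1, so a_1 = 2.
  4 = 4*1 + 0, so a_2 = 4.
The remainder reaches 0 after 3 divisions, so the expansion has 3 partial quotients, read off in order.

[3; 2, 4]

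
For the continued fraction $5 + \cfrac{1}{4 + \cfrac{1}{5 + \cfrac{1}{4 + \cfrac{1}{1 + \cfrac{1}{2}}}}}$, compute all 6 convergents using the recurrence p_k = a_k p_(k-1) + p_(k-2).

Using the convergent recurrence p_i = a_i*p_{i-1} + p_{i-2}, q_i = a_i*q_{i-1} + q_{i-2} with p_{-2}=0, p_{-1}=1, q_{-2}=1, q_{-1}=0:
  i=0: a_0=5, p_0 = 5*1 + 0 = 5, q_0 = 5*0 + 1 = 1.
  i=1: a_1=4, p_1 = 4*5 + 1 = 21, q_1 = 4*1 + 0 = 4.
  i=2: a_2=5, p_2 = 5*21 + 5 = 110, q_2 = 5*4 + 1 = 21.
  i=3: a_3=4, p_3 = 4*110 + 21 = 461, q_3 = 4*21 + 4 = 88.
  i=4: a_4=1, p_4 = 1*461 + 110 = 571, q_4 = 1*88 + 21 = 109.
  i=5: a_5=2, p_5 = 2*571 + 461 = 1603, q_5 = 2*109 + 88 = 306.

5/1, 21/4, 110/21, 461/88, 571/109, 1603/306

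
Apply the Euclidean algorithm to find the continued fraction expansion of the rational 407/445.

Run the Euclidean algorithm on 407 and 445; the successive quotients are the partial quotients a_0, a_1, ... (each step inverts the fractional part left over by the previous one):
  407 = 0*445 + 407, so a_0 = 0.
  445 = 1*407 + 38, so a_1 = 1.
  407 = 10*38 + 27, so a_2 = 10.
  38 = 1*27 + 11, so a_3 = 1.
  27 = 2*11 + 5, so a_4 = 2.
  11 = 2*5 + 1, so a_5 = 2.
  5 = 5*1 + 0, so a_6 = 5.
The remainder reaches 0 after 7 divisions, so the expansion has 7 partial quotients, read off in order.

[0; 1, 10, 1, 2, 2, 5]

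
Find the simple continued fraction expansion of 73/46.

Run the Euclidean algorithm on 73 and 46; the successive quotients are the partial quotients a_0, a_1, ... (each step inverts the fractional part left over by the previous one):
  73 = 1*46 + 27, so a_0 = 1.
  46 = 1*27 + 19, so a_1 = 1.
  27 = 1*19 + 8, so a_2 = 1.
  19 = 2*8 + 3, so a_3 = 2.
  8 = 2*3 + 2, so a_4 = 2.
  3 = 1*2 + 1, so a_5 = 1.
  2 = 2*1 + 0, so a_6 = 2.
The remainder reaches 0 after 7 divisions, so the expansion has 7 partial quotients, read off in order.

[1; 1, 1, 2, 2, 1, 2]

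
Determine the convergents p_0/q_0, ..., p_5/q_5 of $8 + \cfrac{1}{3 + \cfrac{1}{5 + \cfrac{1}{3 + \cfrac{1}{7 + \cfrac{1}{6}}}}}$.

Using the convergent recurrence p_i = a_i*p_{i-1} + p_{i-2}, q_i = a_i*q_{i-1} + q_{i-2} with p_{-2}=0, p_{-1}=1, q_{-2}=1, q_{-1}=0:
  i=0: a_0=8, p_0 = 8*1 + 0 = 8, q_0 = 8*0 + 1 = 1.
  i=1: a_1=3, p_1 = 3*8 + 1 = 25, q_1 = 3*1 + 0 = 3.
  i=2: a_2=5, p_2 = 5*25 + 8 = 133, q_2 = 5*3 + 1 = 16.
  i=3: a_3=3, p_3 = 3*133 + 25 = 424, q_3 = 3*16 + 3 = 51.
  i=4: a_4=7, p_4 = 7*424 + 133 = 3101, q_4 = 7*51 + 16 = 373.
  i=5: a_5=6, p_5 = 6*3101 + 424 = 19030, q_5 = 6*373 + 51 = 2289.

8/1, 25/3, 133/16, 424/51, 3101/373, 19030/2289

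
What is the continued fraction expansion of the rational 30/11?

[2; 1, 2, 1, 2]

Run the Euclidean algorithm on 30 and 11; the successive quotients are the partial quotients a_0, a_1, ... (each step inverts the fractional part left over by the previous one):
  30 = 2*11 + 8, so a_0 = 2.
  11 = 1*8 + 3, so a_1 = 1.
  8 = 2*3 + 2, so a_2 = 2.
  3 = 1*2 + 1, so a_3 = 1.
  2 = 2*1 + 0, so a_4 = 2.
The remainder reaches 0 after 5 divisions, so the expansion has 5 partial quotients, read off in order.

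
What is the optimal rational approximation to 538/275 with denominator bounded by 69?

45/23

Expand x = 538/275 as a continued fraction with the Euclidean algorithm:
  538 = 1*275 + 263, so a_0 = 1.
  275 = 1*263 + 12, so a_1 = 1.
  263 = 21*12 + 11, so a_2 = 21.
  12 = 1*11 + 1, so a_3 = 1.
  11 = 11*1 + 0, so a_4 = 11.
so x = [1; 1, 21, 1, 11].
Convergents (p_i = a_i*p_{i-1} + p_{i-2}, q_i = a_i*q_{i-1} + q_{i-2} with p_{-2}=0, p_{-1}=1, q_{-2}=1, q_{-1}=0), until the denominator exceeds 69:
  i=0: a_0=1, p_0 = 1*1 + 0 = 1, q_0 = 1*0 + 1 = 1.
  i=1: a_1=1, p_1 = 1*1 + 1 = 2, q_1 = 1*1 + 0 = 1.
  i=2: a_2=21, p_2 = 21*2 + 1 = 43, q_2 = 21*1 + 1 = 22.
  i=3: a_3=1, p_3 = 1*43 + 2 = 45, q_3 = 1*22 + 1 = 23.
  i=4: a_4=11, p_4 = 11*45 + 43 = 538, q_4 = 11*23 + 22 = 275.
q_4 = 275 > 69, so the last convergent with denominator <= 69 is p_3/q_3 = 45/23.
The closest fraction with denominator <= 69 is either p_3/q_3 or the intermediate fraction (k*p_3 + p_2)/(k*q_3 + q_2) with the largest k >= 1 whose denominator stays <= 69; these approach x as k grows, and every other convergent or intermediate fraction in range is farther away.
Largest k: floor((69 - q_2)/q_3) = floor((69 - 22)/23) = 2.
That gives (2*45 + 43)/(2*23 + 22) = 133/68.
Compare the errors: |x - 45/23| = |538*23 - 45*275|/(275*23) = 1/6325, and |x - 133/68| = |538*68 - 133*275|/(275*68) = 9/18700.
Cross-multiplying, 1*18700 = 18700 < 56925 = 9*6325, so 1/6325 is smaller: the convergent 45/23 is closer to x than 133/68.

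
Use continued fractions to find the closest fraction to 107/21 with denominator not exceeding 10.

51/10

Expand x = 107/21 as a continued fraction with the Euclidean algorithm:
  107 = 5*21 + 2, so a_0 = 5.
  21 = 10*2 + 1, so a_1 = 10.
  2 = 2*1 + 0, so a_2 = 2.
so x = [5; 10, 2].
Convergents (p_i = a_i*p_{i-1} + p_{i-2}, q_i = a_i*q_{i-1} + q_{i-2} with p_{-2}=0, p_{-1}=1, q_{-2}=1, q_{-1}=0), until the denominator exceeds 10:
  i=0: a_0=5, p_0 = 5*1 + 0 = 5, q_0 = 5*0 + 1 = 1.
  i=1: a_1=10, p_1 = 10*5 + 1 = 51, q_1 = 10*1 + 0 = 10.
  i=2: a_2=2, p_2 = 2*51 + 5 = 107, q_2 = 2*10 + 1 = 21.
q_2 = 21 > 10, so the last convergent with denominator <= 10 is p_1/q_1 = 51/10.
The closest fraction with denominator <= 10 is either p_1/q_1 or the intermediate fraction (k*p_1 + p_0)/(k*q_1 + q_0) with the largest k >= 1 whose denominator stays <= 10; these approach x as k grows, and every other convergent or intermediate fraction in range is farther away.
Largest k: floor((10 - q_0)/q_1) = floor((10 - 1)/10) = 0.
Since k = 0, no intermediate fraction beyond p_1/q_1 has denominator <= 10, so the convergent 51/10 is the closest (its error is |107*10 - 51*21|/(21*10) = 1/210).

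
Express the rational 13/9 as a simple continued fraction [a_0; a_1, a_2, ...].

Run the Euclidean algorithm on 13 and 9; the successive quotients are the partial quotients a_0, a_1, ... (each step inverts the fractional part left over by the previous one):
  13 = 1*9 + 4, so a_0 = 1.
  9 = 2*4 + 1, so a_1 = 2.
  4 = 4*1 + 0, so a_2 = 4.
The remainder reaches 0 after 3 divisions, so the expansion has 3 partial quotients, read off in order.

[1; 2, 4]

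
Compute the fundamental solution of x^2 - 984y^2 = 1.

First expand sqrt(984) as a continued fraction. With x_i = (sqrt(984) + m_i)/d_i and (m_0, d_0) = (0, 1): a_0 = floor(sqrt(984)) = 31, since 31^2 = 961 <= 984 < 1024 = 32^2.
Iterate m_{i+1} = d_i*a_i - m_i, d_{i+1} = (984 - m_{i+1}^2)/d_i, a_{i+1} = floor((a_0 + m_{i+1})/d_{i+1}):
  m_1 = 1*31 - 0 = 31, d_1 = (984 - 31^2)/1 = 23/1 = 23, a_1 = floor((31 + 31)/23) = 2.
  m_2 = 23*2 - 31 = 15, d_2 = (984 - 15^2)/23 = 759/23 = 33, a_2 = floor((31 + 15)/33) = 1.
  m_3 = 33*1 - 15 = 18, d_3 = (984 - 18^2)/33 = 660/33 = 20, a_3 = floor((31 + 18)/20) = 2.
  m_4 = 20*2 - 18 = 22, d_4 = (984 - 22^2)/20 = 500/20 = 25, a_4 = floor((31 + 22)/25) = 2.
  m_5 = 25*2 - 22 = 28, d_5 = (984 - 28^2)/25 = 200/25 = 8, a_5 = floor((31 + 28)/8) = 7.
  m_6 = 8*7 - 28 = 28, d_6 = (984 - 28^2)/8 = 200/8 = 25, a_6 = floor((31 + 28)/25) = 2.
  m_7 = 25*2 - 28 = 22, d_7 = (984 - 22^2)/25 = 500/25 = 20, a_7 = floor((31 + 22)/20) = 2.
  m_8 = 20*2 - 22 = 18, d_8 = (984 - 18^2)/20 = 660/20 = 33, a_8 = floor((31 + 18)/33) = 1.
  m_9 = 33*1 - 18 = 15, d_9 = (984 - 15^2)/33 = 759/33 = 23, a_9 = floor((31 + 15)/23) = 2.
  m_10 = 23*2 - 15 = 31, d_10 = (984 - 31^2)/23 = 23/23 = 1, a_10 = floor((31 + 31)/1) = 62.
  m_11 = 1*62 - 31 = 31, d_11 = (984 - 31^2)/1 = 23/1 = 23: (m_11, d_11) = (m_1, d_1) = (31, 23), so from here the quotients repeat a_1, ..., a_10; the period length is 10.
So sqrt(984) = [31; (2, 1, 2, 2, 7, 2, 2, 1, 2, 62)] with period length k = 10.
k is even, so the fundamental solution of x^2 - 984y^2 = 1 is (p_{k-1}, q_{k-1}) = (p_9, q_9); compute convergents through index 9.
Convergents (p_i = a_i*p_{i-1} + p_{i-2}, q_i = a_i*q_{i-1} + q_{i-2} with p_{-2}=0, p_{-1}=1, q_{-2}=1, q_{-1}=0):
  i=0: a_0=31, p_0 = 31*1 + 0 = 31, q_0 = 31*0 + 1 = 1.
  i=1: a_1=2, p_1 = 2*31 + 1 = 63, q_1 = 2*1 + 0 = 2.
  i=2: a_2=1, p_2 = 1*63 + 31 = 94, q_2 = 1*2 + 1 = 3.
  i=3: a_3=2, p_3 = 2*94 + 63 = 251, q_3 = 2*3 + 2 = 8.
  i=4: a_4=2, p_4 = 2*251 + 94 = 596, q_4 = 2*8 + 3 = 19.
  i=5: a_5=7, p_5 = 7*596 + 251 = 4423, q_5 = 7*19 + 8 = 141.
  i=6: a_6=2, p_6 = 2*4423 + 596 = 9442, q_6 = 2*141 + 19 = 301.
  i=7: a_7=2, p_7 = 2*9442 + 4423 = 23307, q_7 = 2*301 + 141 = 743.
  i=8: a_8=1, p_8 = 1*23307 + 9442 = 32749, q_8 = 1*743 + 301 = 1044.
  i=9: a_9=2, p_9 = 2*32749 + 23307 = 88805, q_9 = 2*1044 + 743 = 2831.
Check: 88805^2 - 984*2831^2 = 7886328025 - 7886328024 = 1, so (x, y) = (88805, 2831) solves the equation, and by the theorem it is the least positive solution.

(x, y) = (88805, 2831)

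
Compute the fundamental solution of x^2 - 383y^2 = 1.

(x, y) = (18768, 959)

First expand sqrt(383) as a continued fraction. With x_i = (sqrt(383) + m_i)/d_i and (m_0, d_0) = (0, 1): a_0 = floor(sqrt(383)) = 19, since 19^2 = 361 <= 383 < 400 = 20^2.
Iterate m_{i+1} = d_i*a_i - m_i, d_{i+1} = (383 - m_{i+1}^2)/d_i, a_{i+1} = floor((a_0 + m_{i+1})/d_{i+1}):
  m_1 = 1*19 - 0 = 19, d_1 = (383 - 19^2)/1 = 22/1 = 22, a_1 = floor((19 + 19)/22) = 1.
  m_2 = 22*1 - 19 = 3, d_2 = (383 - 3^2)/22 = 374/22 = 17, a_2 = floor((19 + 3)/17) = 1.
  m_3 = 17*1 - 3 = 14, d_3 = (383 - 14^2)/17 = 187/17 = 11, a_3 = floor((19 + 14)/11) = 3.
  m_4 = 11*3 - 14 = 19, d_4 = (383 - 19^2)/11 = 22/11 = 2, a_4 = floor((19 + 19)/2) = 19.
  m_5 = 2*19 - 19 = 19, d_5 = (383 - 19^2)/2 = 22/2 = 11, a_5 = floor((19 + 19)/11) = 3.
  m_6 = 11*3 - 19 = 14, d_6 = (383 - 14^2)/11 = 187/11 = 17, a_6 = floor((19 + 14)/17) = 1.
  m_7 = 17*1 - 14 = 3, d_7 = (383 - 3^2)/17 = 374/17 = 22, a_7 = floor((19 + 3)/22) = 1.
  m_8 = 22*1 - 3 = 19, d_8 = (383 - 19^2)/22 = 22/22 = 1, a_8 = floor((19 + 19)/1) = 38.
  m_9 = 1*38 - 19 = 19, d_9 = (383 - 19^2)/1 = 22/1 = 22: (m_9, d_9) = (m_1, d_1) = (19, 22), so from here the quotients repeat a_1, ..., a_8; the period length is 8.
So sqrt(383) = [19; (1, 1, 3, 19, 3, 1, 1, 38)] with period length k = 8.
k is even, so the fundamental solution of x^2 - 383y^2 = 1 is (p_{k-1}, q_{k-1}) = (p_7, q_7); compute convergents through index 7.
Convergents (p_i = a_i*p_{i-1} + p_{i-2}, q_i = a_i*q_{i-1} + q_{i-2} with p_{-2}=0, p_{-1}=1, q_{-2}=1, q_{-1}=0):
  i=0: a_0=19, p_0 = 19*1 + 0 = 19, q_0 = 19*0 + 1 = 1.
  i=1: a_1=1, p_1 = 1*19 + 1 = 20, q_1 = 1*1 + 0 = 1.
  i=2: a_2=1, p_2 = 1*20 + 19 = 39, q_2 = 1*1 + 1 = 2.
  i=3: a_3=3, p_3 = 3*39 + 20 = 137, q_3 = 3*2 + 1 = 7.
  i=4: a_4=19, p_4 = 19*137 + 39 = 2642, q_4 = 19*7 + 2 = 135.
  i=5: a_5=3, p_5 = 3*2642 + 137 = 8063, q_5 = 3*135 + 7 = 412.
  i=6: a_6=1, p_6 = 1*8063 + 2642 = 10705, q_6 = 1*412 + 135 = 547.
  i=7: a_7=1, p_7 = 1*10705 + 8063 = 18768, q_7 = 1*547 + 412 = 959.
Check: 18768^2 - 383*959^2 = 352237824 - 352237823 = 1, so (x, y) = (18768, 959) solves the equation, and by the theorem it is the least positive solution.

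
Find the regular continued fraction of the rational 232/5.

Run the Euclidean algorithm on 232 and 5; the successive quotients are the partial quotients a_0, a_1, ... (each step inverts the fractional part left over by the previous one):
  232 = 46*5 + 2, so a_0 = 46.
  5 = 2*2 + 1, so a_1 = 2.
  2 = 2*1 + 0, so a_2 = 2.
The remainder reaches 0 after 3 divisions, so the expansion has 3 partial quotients, read off in order.

[46; 2, 2]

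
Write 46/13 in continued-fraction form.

Run the Euclidean algorithm on 46 and 13; the successive quotients are the partial quotients a_0, a_1, ... (each step inverts the fractional part left over by the previous one):
  46 = 3*13 + 7, so a_0 = 3.
  13 = 1*7 + 6, so a_1 = 1.
  7 = 1*6 + 1, so a_2 = 1.
  6 = 6*1 + 0, so a_3 = 6.
The remainder reaches 0 after 4 divisions, so the expansion has 4 partial quotients, read off in order.

[3; 1, 1, 6]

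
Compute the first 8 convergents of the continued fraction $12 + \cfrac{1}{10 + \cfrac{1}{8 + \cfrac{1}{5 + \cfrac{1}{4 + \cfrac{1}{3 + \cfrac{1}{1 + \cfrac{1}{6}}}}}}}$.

12/1, 121/10, 980/81, 5021/415, 21064/1741, 68213/5638, 89277/7379, 603875/49912

Using the convergent recurrence p_i = a_i*p_{i-1} + p_{i-2}, q_i = a_i*q_{i-1} + q_{i-2} with p_{-2}=0, p_{-1}=1, q_{-2}=1, q_{-1}=0:
  i=0: a_0=12, p_0 = 12*1 + 0 = 12, q_0 = 12*0 + 1 = 1.
  i=1: a_1=10, p_1 = 10*12 + 1 = 121, q_1 = 10*1 + 0 = 10.
  i=2: a_2=8, p_2 = 8*121 + 12 = 980, q_2 = 8*10 + 1 = 81.
  i=3: a_3=5, p_3 = 5*980 + 121 = 5021, q_3 = 5*81 + 10 = 415.
  i=4: a_4=4, p_4 = 4*5021 + 980 = 21064, q_4 = 4*415 + 81 = 1741.
  i=5: a_5=3, p_5 = 3*21064 + 5021 = 68213, q_5 = 3*1741 + 415 = 5638.
  i=6: a_6=1, p_6 = 1*68213 + 21064 = 89277, q_6 = 1*5638 + 1741 = 7379.
  i=7: a_7=6, p_7 = 6*89277 + 68213 = 603875, q_7 = 6*7379 + 5638 = 49912.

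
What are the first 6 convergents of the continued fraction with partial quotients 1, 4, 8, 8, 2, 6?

1/1, 5/4, 41/33, 333/268, 707/569, 4575/3682

Using the convergent recurrence p_i = a_i*p_{i-1} + p_{i-2}, q_i = a_i*q_{i-1} + q_{i-2} with p_{-2}=0, p_{-1}=1, q_{-2}=1, q_{-1}=0:
  i=0: a_0=1, p_0 = 1*1 + 0 = 1, q_0 = 1*0 + 1 = 1.
  i=1: a_1=4, p_1 = 4*1 + 1 = 5, q_1 = 4*1 + 0 = 4.
  i=2: a_2=8, p_2 = 8*5 + 1 = 41, q_2 = 8*4 + 1 = 33.
  i=3: a_3=8, p_3 = 8*41 + 5 = 333, q_3 = 8*33 + 4 = 268.
  i=4: a_4=2, p_4 = 2*333 + 41 = 707, q_4 = 2*268 + 33 = 569.
  i=5: a_5=6, p_5 = 6*707 + 333 = 4575, q_5 = 6*569 + 268 = 3682.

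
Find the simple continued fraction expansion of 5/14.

Run the Euclidean algorithm on 5 and 14; the successive quotients are the partial quotients a_0, a_1, ... (each step inverts the fractional part left over by the previous one):
  5 = 0*14 + 5, so a_0 = 0.
  14 = 2*5 + 4, so a_1 = 2.
  5 = 1*4 + 1, so a_2 = 1.
  4 = 4*1 + 0, so a_3 = 4.
The remainder reaches 0 after 4 divisions, so the expansion has 4 partial quotients, read off in order.

[0; 2, 1, 4]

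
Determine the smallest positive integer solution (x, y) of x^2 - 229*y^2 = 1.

First expand sqrt(229) as a continued fraction. With x_i = (sqrt(229) + m_i)/d_i and (m_0, d_0) = (0, 1): a_0 = floor(sqrt(229)) = 15, since 15^2 = 225 <= 229 < 256 = 16^2.
Iterate m_{i+1} = d_i*a_i - m_i, d_{i+1} = (229 - m_{i+1}^2)/d_i, a_{i+1} = floor((a_0 + m_{i+1})/d_{i+1}):
  m_1 = 1*15 - 0 = 15, d_1 = (229 - 15^2)/1 = 4/1 = 4, a_1 = floor((15 + 15)/4) = 7.
  m_2 = 4*7 - 15 = 13, d_2 = (229 - 13^2)/4 = 60/4 = 15, a_2 = floor((15 + 13)/15) = 1.
  m_3 = 15*1 - 13 = 2, d_3 = (229 - 2^2)/15 = 225/15 = 15, a_3 = floor((15 + 2)/15) = 1.
  m_4 = 15*1 - 2 = 13, d_4 = (229 - 13^2)/15 = 60/15 = 4, a_4 = floor((15 + 13)/4) = 7.
  m_5 = 4*7 - 13 = 15, d_5 = (229 - 15^2)/4 = 4/4 = 1, a_5 = floor((15 + 15)/1) = 30.
  m_6 = 1*30 - 15 = 15, d_6 = (229 - 15^2)/1 = 4/1 = 4: (m_6, d_6) = (m_1, d_1) = (15, 4), so from here the quotients repeat a_1, ..., a_5; the period length is 5.
So sqrt(229) = [15; (7, 1, 1, 7, 30)] with period length k = 5.
k is odd, so (p_{k-1}, q_{k-1}) only solves x^2 - 229y^2 = -1 and the fundamental solution of x^2 - 229y^2 = 1 is (p_{2k-1}, q_{2k-1}) = (p_9, q_9); compute convergents through index 9, running through the period twice.
Convergents (p_i = a_i*p_{i-1} + p_{i-2}, q_i = a_i*q_{i-1} + q_{i-2} with p_{-2}=0, p_{-1}=1, q_{-2}=1, q_{-1}=0):
  i=0: a_0=15, p_0 = 15*1 + 0 = 15, q_0 = 15*0 + 1 = 1.
  i=1: a_1=7, p_1 = 7*15 + 1 = 106, q_1 = 7*1 + 0 = 7.
  i=2: a_2=1, p_2 = 1*106 + 15 = 121, q_2 = 1*7 + 1 = 8.
  i=3: a_3=1, p_3 = 1*121 + 106 = 227, q_3 = 1*8 + 7 = 15.
  i=4: a_4=7, p_4 = 7*227 + 121 = 1710, q_4 = 7*15 + 8 = 113.
  i=5: a_5=30, p_5 = 30*1710 + 227 = 51527, q_5 = 30*113 + 15 = 3405.
  i=6: a_6=7, p_6 = 7*51527 + 1710 = 362399, q_6 = 7*3405 + 113 = 23948.
  i=7: a_7=1, p_7 = 1*362399 + 51527 = 413926, q_7 = 1*23948 + 3405 = 27353.
  i=8: a_8=1, p_8 = 1*413926 + 362399 = 776325, q_8 = 1*27353 + 23948 = 51301.
  i=9: a_9=7, p_9 = 7*776325 + 413926 = 5848201, q_9 = 7*51301 + 27353 = 386460.
Indeed p_4^2 - 229*q_4^2 = 2924100 - 2924101 = -1, not +1.
Check: 5848201^2 - 229*386460^2 = 34201454936401 - 34201454936400 = 1, so (x, y) = (5848201, 386460) solves the equation, and by the theorem it is the least positive solution.

(x, y) = (5848201, 386460)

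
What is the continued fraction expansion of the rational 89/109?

Run the Euclidean algorithm on 89 and 109; the successive quotients are the partial quotients a_0, a_1, ... (each step inverts the fractional part left over by the previous one):
  89 = 0*109 + 89, so a_0 = 0.
  109 = 1*89 + 20, so a_1 = 1.
  89 = 4*20 + 9, so a_2 = 4.
  20 = 2*9 + 2, so a_3 = 2.
  9 = 4*2 + 1, so a_4 = 4.
  2 = 2*1 + 0, so a_5 = 2.
The remainder reaches 0 after 6 divisions, so the expansion has 6 partial quotients, read off in order.

[0; 1, 4, 2, 4, 2]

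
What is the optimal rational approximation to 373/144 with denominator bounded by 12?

31/12

Expand x = 373/144 as a continued fraction with the Euclidean algorithm:
  373 = 2*144 + 85, so a_0 = 2.
  144 = 1*85 + 59, so a_1 = 1.
  85 = 1*59 + 26, so a_2 = 1.
  59 = 2*26 + 7, so a_3 = 2.
  26 = 3*7 + 5, so a_4 = 3.
  7 = 1*5 + 2, so a_5 = 1.
  5 = 2*2 + 1, so a_6 = 2.
  2 = 2*1 + 0, so a_7 = 2.
so x = [2; 1, 1, 2, 3, 1, 2, 2].
Convergents (p_i = a_i*p_{i-1} + p_{i-2}, q_i = a_i*q_{i-1} + q_{i-2} with p_{-2}=0, p_{-1}=1, q_{-2}=1, q_{-1}=0), until the denominator exceeds 12:
  i=0: a_0=2, p_0 = 2*1 + 0 = 2, q_0 = 2*0 + 1 = 1.
  i=1: a_1=1, p_1 = 1*2 + 1 = 3, q_1 = 1*1 + 0 = 1.
  i=2: a_2=1, p_2 = 1*3 + 2 = 5, q_2 = 1*1 + 1 = 2.
  i=3: a_3=2, p_3 = 2*5 + 3 = 13, q_3 = 2*2 + 1 = 5.
  i=4: a_4=3, p_4 = 3*13 + 5 = 44, q_4 = 3*5 + 2 = 17.
q_4 = 17 > 12, so the last convergent with denominator <= 12 is p_3/q_3 = 13/5.
The closest fraction with denominator <= 12 is either p_3/q_3 or the intermediate fraction (k*p_3 + p_2)/(k*q_3 + q_2) with the largest k >= 1 whose denominator stays <= 12; these approach x as k grows, and every other convergent or intermediate fraction in range is farther away.
Largest k: floor((12 - q_2)/q_3) = floor((12 - 2)/5) = 2.
That gives (2*13 + 5)/(2*5 + 2) = 31/12.
Compare the errors: |x - 13/5| = |373*5 - 13*144|/(144*5) = 7/720, and |x - 31/12| = |373*12 - 31*144|/(144*12) = 12/1728.
Cross-multiplying, 12*720 = 8640 < 12096 = 7*1728, so 12/1728 is smaller: the intermediate fraction 31/12 is closer to x than 13/5.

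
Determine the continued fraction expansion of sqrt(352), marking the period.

Write x_i = (sqrt(352) + m_i)/d_i with (m_0, d_0) = (0, 1). a_0 = floor(sqrt(352)) = 18, since 18^2 = 324 <= 352 < 361 = 19^2.
Iterate m_{i+1} = d_i*a_i - m_i, d_{i+1} = (352 - m_{i+1}^2)/d_i, a_{i+1} = floor((a_0 + m_{i+1})/d_{i+1}):
  m_1 = 1*18 - 0 = 18, d_1 = (352 - 18^2)/1 = 28/1 = 28, a_1 = floor((18 + 18)/28) = 1.
  m_2 = 28*1 - 18 = 10, d_2 = (352 - 10^2)/28 = 252/28 = 9, a_2 = floor((18 + 10)/9) = 3.
  m_3 = 9*3 - 10 = 17, d_3 = (352 - 17^2)/9 = 63/9 = 7, a_3 = floor((18 + 17)/7) = 5.
  m_4 = 7*5 - 17 = 18, d_4 = (352 - 18^2)/7 = 28/7 = 4, a_4 = floor((18 + 18)/4) = 9.
  m_5 = 4*9 - 18 = 18, d_5 = (352 - 18^2)/4 = 28/4 = 7, a_5 = floor((18 + 18)/7) = 5.
  m_6 = 7*5 - 18 = 17, d_6 = (352 - 17^2)/7 = 63/7 = 9, a_6 = floor((18 + 17)/9) = 3.
  m_7 = 9*3 - 17 = 10, d_7 = (352 - 10^2)/9 = 252/9 = 28, a_7 = floor((18 + 10)/28) = 1.
  m_8 = 28*1 - 10 = 18, d_8 = (352 - 18^2)/28 = 28/28 = 1, a_8 = floor((18 + 18)/1) = 36.
  m_9 = 1*36 - 18 = 18, d_9 = (352 - 18^2)/1 = 28/1 = 28: (m_9, d_9) = (m_1, d_1) = (18, 28), so from here the quotients repeat a_1, ..., a_8; the period length is 8.
Hence the expansion of sqrt(352) is a_0 = 18 followed by the repeating block 1, 3, 5, 9, 5, 3, 1, 36 (period 8).

[18; (1, 3, 5, 9, 5, 3, 1, 36)]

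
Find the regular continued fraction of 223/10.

[22; 3, 3]

Run the Euclidean algorithm on 223 and 10; the successive quotients are the partial quotients a_0, a_1, ... (each step inverts the fractional part left over by the previous one):
  223 = 22*10 + 3, so a_0 = 22.
  10 = 3*3 + 1, so a_1 = 3.
  3 = 3*1 + 0, so a_2 = 3.
The remainder reaches 0 after 3 divisions, so the expansion has 3 partial quotients, read off in order.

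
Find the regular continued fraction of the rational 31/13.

Run the Euclidean algorithm on 31 and 13; the successive quotients are the partial quotients a_0, a_1, ... (each step inverts the fractional part left over by the previous one):
  31 = 2*13 + 5, so a_0 = 2.
  13 = 2*5 + 3, so a_1 = 2.
  5 = 1*3 + 2, so a_2 = 1.
  3 = 1*2 + 1, so a_3 = 1.
  2 = 2*1 + 0, so a_4 = 2.
The remainder reaches 0 after 5 divisions, so the expansion has 5 partial quotients, read off in order.

[2; 2, 1, 1, 2]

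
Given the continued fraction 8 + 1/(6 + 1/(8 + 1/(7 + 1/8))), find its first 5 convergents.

8/1, 49/6, 400/49, 2849/349, 23192/2841

Using the convergent recurrence p_i = a_i*p_{i-1} + p_{i-2}, q_i = a_i*q_{i-1} + q_{i-2} with p_{-2}=0, p_{-1}=1, q_{-2}=1, q_{-1}=0:
  i=0: a_0=8, p_0 = 8*1 + 0 = 8, q_0 = 8*0 + 1 = 1.
  i=1: a_1=6, p_1 = 6*8 + 1 = 49, q_1 = 6*1 + 0 = 6.
  i=2: a_2=8, p_2 = 8*49 + 8 = 400, q_2 = 8*6 + 1 = 49.
  i=3: a_3=7, p_3 = 7*400 + 49 = 2849, q_3 = 7*49 + 6 = 349.
  i=4: a_4=8, p_4 = 8*2849 + 400 = 23192, q_4 = 8*349 + 49 = 2841.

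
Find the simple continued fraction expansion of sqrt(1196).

Write x_i = (sqrt(1196) + m_i)/d_i with (m_0, d_0) = (0, 1). a_0 = floor(sqrt(1196)) = 34, since 34^2 = 1156 <= 1196 < 1225 = 35^2.
Iterate m_{i+1} = d_i*a_i - m_i, d_{i+1} = (1196 - m_{i+1}^2)/d_i, a_{i+1} = floor((a_0 + m_{i+1})/d_{i+1}):
  m_1 = 1*34 - 0 = 34, d_1 = (1196 - 34^2)/1 = 40/1 = 40, a_1 = floor((34 + 34)/40) = 1.
  m_2 = 40*1 - 34 = 6, d_2 = (1196 - 6^2)/40 = 1160/40 = 29, a_2 = floor((34 + 6)/29) = 1.
  m_3 = 29*1 - 6 = 23, d_3 = (1196 - 23^2)/29 = 667/29 = 23, a_3 = floor((34 + 23)/23) = 2.
  m_4 = 23*2 - 23 = 23, d_4 = (1196 - 23^2)/23 = 667/23 = 29, a_4 = floor((34 + 23)/29) = 1.
  m_5 = 29*1 - 23 = 6, d_5 = (1196 - 6^2)/29 = 1160/29 = 40, a_5 = floor((34 + 6)/40) = 1.
  m_6 = 40*1 - 6 = 34, d_6 = (1196 - 34^2)/40 = 40/40 = 1, a_6 = floor((34 + 34)/1) = 68.
  m_7 = 1*68 - 34 = 34, d_7 = (1196 - 34^2)/1 = 40/1 = 40: (m_7, d_7) = (m_1, d_1) = (34, 40), so from here the quotients repeat a_1, ..., a_6; the period length is 6.
Hence the expansion of sqrt(1196) is a_0 = 34 followed by the repeating block 1, 1, 2, 1, 1, 68 (period 6).

[34; (1, 1, 2, 1, 1, 68)]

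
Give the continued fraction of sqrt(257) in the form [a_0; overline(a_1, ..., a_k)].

[16; overline(32)]

Write x_i = (sqrt(257) + m_i)/d_i with (m_0, d_0) = (0, 1). a_0 = floor(sqrt(257)) = 16, since 16^2 = 256 <= 257 < 289 = 17^2.
Iterate m_{i+1} = d_i*a_i - m_i, d_{i+1} = (257 - m_{i+1}^2)/d_i, a_{i+1} = floor((a_0 + m_{i+1})/d_{i+1}):
  m_1 = 1*16 - 0 = 16, d_1 = (257 - 16^2)/1 = 1/1 = 1, a_1 = floor((16 + 16)/1) = 32.
  m_2 = 1*32 - 16 = 16, d_2 = (257 - 16^2)/1 = 1/1 = 1: (m_2, d_2) = (m_1, d_1) = (16, 1), so from here the quotient a_1 repeats; the period length is 1.
Hence the expansion of sqrt(257) is a_0 = 16 followed by the repeating block 32 (period 1).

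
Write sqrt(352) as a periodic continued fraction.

[18; (1, 3, 5, 9, 5, 3, 1, 36)]

Write x_i = (sqrt(352) + m_i)/d_i with (m_0, d_0) = (0, 1). a_0 = floor(sqrt(352)) = 18, since 18^2 = 324 <= 352 < 361 = 19^2.
Iterate m_{i+1} = d_i*a_i - m_i, d_{i+1} = (352 - m_{i+1}^2)/d_i, a_{i+1} = floor((a_0 + m_{i+1})/d_{i+1}):
  m_1 = 1*18 - 0 = 18, d_1 = (352 - 18^2)/1 = 28/1 = 28, a_1 = floor((18 + 18)/28) = 1.
  m_2 = 28*1 - 18 = 10, d_2 = (352 - 10^2)/28 = 252/28 = 9, a_2 = floor((18 + 10)/9) = 3.
  m_3 = 9*3 - 10 = 17, d_3 = (352 - 17^2)/9 = 63/9 = 7, a_3 = floor((18 + 17)/7) = 5.
  m_4 = 7*5 - 17 = 18, d_4 = (352 - 18^2)/7 = 28/7 = 4, a_4 = floor((18 + 18)/4) = 9.
  m_5 = 4*9 - 18 = 18, d_5 = (352 - 18^2)/4 = 28/4 = 7, a_5 = floor((18 + 18)/7) = 5.
  m_6 = 7*5 - 18 = 17, d_6 = (352 - 17^2)/7 = 63/7 = 9, a_6 = floor((18 + 17)/9) = 3.
  m_7 = 9*3 - 17 = 10, d_7 = (352 - 10^2)/9 = 252/9 = 28, a_7 = floor((18 + 10)/28) = 1.
  m_8 = 28*1 - 10 = 18, d_8 = (352 - 18^2)/28 = 28/28 = 1, a_8 = floor((18 + 18)/1) = 36.
  m_9 = 1*36 - 18 = 18, d_9 = (352 - 18^2)/1 = 28/1 = 28: (m_9, d_9) = (m_1, d_1) = (18, 28), so from here the quotients repeat a_1, ..., a_8; the period length is 8.
Hence the expansion of sqrt(352) is a_0 = 18 followed by the repeating block 1, 3, 5, 9, 5, 3, 1, 36 (period 8).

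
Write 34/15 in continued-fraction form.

[2; 3, 1, 3]

Run the Euclidean algorithm on 34 and 15; the successive quotients are the partial quotients a_0, a_1, ... (each step inverts the fractional part left over by the previous one):
  34 = 2*15 + 4, so a_0 = 2.
  15 = 3*4 + 3, so a_1 = 3.
  4 = 1*3 + 1, so a_2 = 1.
  3 = 3*1 + 0, so a_3 = 3.
The remainder reaches 0 after 4 divisions, so the expansion has 4 partial quotients, read off in order.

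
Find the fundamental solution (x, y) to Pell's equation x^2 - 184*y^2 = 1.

First expand sqrt(184) as a continued fraction. With x_i = (sqrt(184) + m_i)/d_i and (m_0, d_0) = (0, 1): a_0 = floor(sqrt(184)) = 13, since 13^2 = 169 <= 184 < 196 = 14^2.
Iterate m_{i+1} = d_i*a_i - m_i, d_{i+1} = (184 - m_{i+1}^2)/d_i, a_{i+1} = floor((a_0 + m_{i+1})/d_{i+1}):
  m_1 = 1*13 - 0 = 13, d_1 = (184 - 13^2)/1 = 15/1 = 15, a_1 = floor((13 + 13)/15) = 1.
  m_2 = 15*1 - 13 = 2, d_2 = (184 - 2^2)/15 = 180/15 = 12, a_2 = floor((13 + 2)/12) = 1.
  m_3 = 12*1 - 2 = 10, d_3 = (184 - 10^2)/12 = 84/12 = 7, a_3 = floor((13 + 10)/7) = 3.
  m_4 = 7*3 - 10 = 11, d_4 = (184 - 11^2)/7 = 63/7 = 9, a_4 = floor((13 + 11)/9) = 2.
  m_5 = 9*2 - 11 = 7, d_5 = (184 - 7^2)/9 = 135/9 = 15, a_5 = floor((13 + 7)/15) = 1.
  m_6 = 15*1 - 7 = 8, d_6 = (184 - 8^2)/15 = 120/15 = 8, a_6 = floor((13 + 8)/8) = 2.
  m_7 = 8*2 - 8 = 8, d_7 = (184 - 8^2)/8 = 120/8 = 15, a_7 = floor((13 + 8)/15) = 1.
  m_8 = 15*1 - 8 = 7, d_8 = (184 - 7^2)/15 = 135/15 = 9, a_8 = floor((13 + 7)/9) = 2.
  m_9 = 9*2 - 7 = 11, d_9 = (184 - 11^2)/9 = 63/9 = 7, a_9 = floor((13 + 11)/7) = 3.
  m_10 = 7*3 - 11 = 10, d_10 = (184 - 10^2)/7 = 84/7 = 12, a_10 = floor((13 + 10)/12) = 1.
  m_11 = 12*1 - 10 = 2, d_11 = (184 - 2^2)/12 = 180/12 = 15, a_11 = floor((13 + 2)/15) = 1.
  m_12 = 15*1 - 2 = 13, d_12 = (184 - 13^2)/15 = 15/15 = 1, a_12 = floor((13 + 13)/1) = 26.
  m_13 = 1*26 - 13 = 13, d_13 = (184 - 13^2)/1 = 15/1 = 15: (m_13, d_13) = (m_1, d_1) = (13, 15), so from here the quotients repeat a_1, ..., a_12; the period length is 12.
So sqrt(184) = [13; (1, 1, 3, 2, 1, 2, 1, 2, 3, 1, 1, 26)] with period length k = 12.
k is even, so the fundamental solution of x^2 - 184y^2 = 1 is (p_{k-1}, q_{k-1}) = (p_11, q_11); compute convergents through index 11.
Convergents (p_i = a_i*p_{i-1} + p_{i-2}, q_i = a_i*q_{i-1} + q_{i-2} with p_{-2}=0, p_{-1}=1, q_{-2}=1, q_{-1}=0):
  i=0: a_0=13, p_0 = 13*1 + 0 = 13, q_0 = 13*0 + 1 = 1.
  i=1: a_1=1, p_1 = 1*13 + 1 = 14, q_1 = 1*1 + 0 = 1.
  i=2: a_2=1, p_2 = 1*14 + 13 = 27, q_2 = 1*1 + 1 = 2.
  i=3: a_3=3, p_3 = 3*27 + 14 = 95, q_3 = 3*2 + 1 = 7.
  i=4: a_4=2, p_4 = 2*95 + 27 = 217, q_4 = 2*7 + 2 = 16.
  i=5: a_5=1, p_5 = 1*217 + 95 = 312, q_5 = 1*16 + 7 = 23.
  i=6: a_6=2, p_6 = 2*312 + 217 = 841, q_6 = 2*23 + 16 = 62.
  i=7: a_7=1, p_7 = 1*841 + 312 = 1153, q_7 = 1*62 + 23 = 85.
  i=8: a_8=2, p_8 = 2*1153 + 841 = 3147, q_8 = 2*85 + 62 = 232.
  i=9: a_9=3, p_9 = 3*3147 + 1153 = 10594, q_9 = 3*232 + 85 = 781.
  i=10: a_10=1, p_10 = 1*10594 + 3147 = 13741, q_10 = 1*781 + 232 = 1013.
  i=11: a_11=1, p_11 = 1*13741 + 10594 = 24335, q_11 = 1*1013 + 781 = 1794.
Check: 24335^2 - 184*1794^2 = 592192225 - 592192224 = 1, so (x, y) = (24335, 1794) solves the equation, and by the theorem it is the least positive solution.

(x, y) = (24335, 1794)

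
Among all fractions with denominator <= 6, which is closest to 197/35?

28/5

Expand x = 197/35 as a continued fraction with the Euclidean algorithm:
  197 = 5*35 + 22, so a_0 = 5.
  35 = 1*22 + 13, so a_1 = 1.
  22 = 1*13 + 9, so a_2 = 1.
  13 = 1*9 + 4, so a_3 = 1.
  9 = 2*4 + 1, so a_4 = 2.
  4 = 4*1 + 0, so a_5 = 4.
so x = [5; 1, 1, 1, 2, 4].
Convergents (p_i = a_i*p_{i-1} + p_{i-2}, q_i = a_i*q_{i-1} + q_{i-2} with p_{-2}=0, p_{-1}=1, q_{-2}=1, q_{-1}=0), until the denominator exceeds 6:
  i=0: a_0=5, p_0 = 5*1 + 0 = 5, q_0 = 5*0 + 1 = 1.
  i=1: a_1=1, p_1 = 1*5 + 1 = 6, q_1 = 1*1 + 0 = 1.
  i=2: a_2=1, p_2 = 1*6 + 5 = 11, q_2 = 1*1 + 1 = 2.
  i=3: a_3=1, p_3 = 1*11 + 6 = 17, q_3 = 1*2 + 1 = 3.
  i=4: a_4=2, p_4 = 2*17 + 11 = 45, q_4 = 2*3 + 2 = 8.
q_4 = 8 > 6, so the last convergent with denominator <= 6 is p_3/q_3 = 17/3.
The closest fraction with denominator <= 6 is either p_3/q_3 or the intermediate fraction (k*p_3 + p_2)/(k*q_3 + q_2) with the largest k >= 1 whose denominator stays <= 6; these approach x as k grows, and every other convergent or intermediate fraction in range is farther away.
Largest k: floor((6 - q_2)/q_3) = floor((6 - 2)/3) = 1.
That gives (1*17 + 11)/(1*3 + 2) = 28/5.
Compare the errors: |x - 17/3| = |197*3 - 17*35|/(35*3) = 4/105, and |x - 28/5| = |197*5 - 28*35|/(35*5) = 5/175.
Cross-multiplying, 5*105 = 525 < 700 = 4*175, so 5/175 is smaller: the intermediate fraction 28/5 is closer to x than 17/3.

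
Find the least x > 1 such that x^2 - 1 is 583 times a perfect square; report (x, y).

(x, y) = (8429543, 349116)

First expand sqrt(583) as a continued fraction. With x_i = (sqrt(583) + m_i)/d_i and (m_0, d_0) = (0, 1): a_0 = floor(sqrt(583)) = 24, since 24^2 = 576 <= 583 < 625 = 25^2.
Iterate m_{i+1} = d_i*a_i - m_i, d_{i+1} = (583 - m_{i+1}^2)/d_i, a_{i+1} = floor((a_0 + m_{i+1})/d_{i+1}):
  m_1 = 1*24 - 0 = 24, d_1 = (583 - 24^2)/1 = 7/1 = 7, a_1 = floor((24 + 24)/7) = 6.
  m_2 = 7*6 - 24 = 18, d_2 = (583 - 18^2)/7 = 259/7 = 37, a_2 = floor((24 + 18)/37) = 1.
  m_3 = 37*1 - 18 = 19, d_3 = (583 - 19^2)/37 = 222/37 = 6, a_3 = floor((24 + 19)/6) = 7.
  m_4 = 6*7 - 19 = 23, d_4 = (583 - 23^2)/6 = 54/6 = 9, a_4 = floor((24 + 23)/9) = 5.
  m_5 = 9*5 - 23 = 22, d_5 = (583 - 22^2)/9 = 99/9 = 11, a_5 = floor((24 + 22)/11) = 4.
  m_6 = 11*4 - 22 = 22, d_6 = (583 - 22^2)/11 = 99/11 = 9, a_6 = floor((24 + 22)/9) = 5.
  m_7 = 9*5 - 22 = 23, d_7 = (583 - 23^2)/9 = 54/9 = 6, a_7 = floor((24 + 23)/6) = 7.
  m_8 = 6*7 - 23 = 19, d_8 = (583 - 19^2)/6 = 222/6 = 37, a_8 = floor((24 + 19)/37) = 1.
  m_9 = 37*1 - 19 = 18, d_9 = (583 - 18^2)/37 = 259/37 = 7, a_9 = floor((24 + 18)/7) = 6.
  m_10 = 7*6 - 18 = 24, d_10 = (583 - 24^2)/7 = 7/7 = 1, a_10 = floor((24 + 24)/1) = 48.
  m_11 = 1*48 - 24 = 24, d_11 = (583 - 24^2)/1 = 7/1 = 7: (m_11, d_11) = (m_1, d_1) = (24, 7), so from here the quotients repeat a_1, ..., a_10; the period length is 10.
So sqrt(583) = [24; (6, 1, 7, 5, 4, 5, 7, 1, 6, 48)] with period length k = 10.
k is even, so the fundamental solution of x^2 - 583y^2 = 1 is (p_{k-1}, q_{k-1}) = (p_9, q_9); compute convergents through index 9.
Convergents (p_i = a_i*p_{i-1} + p_{i-2}, q_i = a_i*q_{i-1} + q_{i-2} with p_{-2}=0, p_{-1}=1, q_{-2}=1, q_{-1}=0):
  i=0: a_0=24, p_0 = 24*1 + 0 = 24, q_0 = 24*0 + 1 = 1.
  i=1: a_1=6, p_1 = 6*24 + 1 = 145, q_1 = 6*1 + 0 = 6.
  i=2: a_2=1, p_2 = 1*145 + 24 = 169, q_2 = 1*6 + 1 = 7.
  i=3: a_3=7, p_3 = 7*169 + 145 = 1328, q_3 = 7*7 + 6 = 55.
  i=4: a_4=5, p_4 = 5*1328 + 169 = 6809, q_4 = 5*55 + 7 = 282.
  i=5: a_5=4, p_5 = 4*6809 + 1328 = 28564, q_5 = 4*282 + 55 = 1183.
  i=6: a_6=5, p_6 = 5*28564 + 6809 = 149629, q_6 = 5*1183 + 282 = 6197.
  i=7: a_7=7, p_7 = 7*149629 + 28564 = 1075967, q_7 = 7*6197 + 1183 = 44562.
  i=8: a_8=1, p_8 = 1*1075967 + 149629 = 1225596, q_8 = 1*44562 + 6197 = 50759.
  i=9: a_9=6, p_9 = 6*1225596 + 1075967 = 8429543, q_9 = 6*50759 + 44562 = 349116.
Check: 8429543^2 - 583*349116^2 = 71057195188849 - 71057195188848 = 1, so (x, y) = (8429543, 349116) solves the equation, and by the theorem it is the least positive solution.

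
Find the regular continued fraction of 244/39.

Run the Euclidean algorithm on 244 and 39; the successive quotients are the partial quotients a_0, a_1, ... (each step inverts the fractional part left over by the previous one):
  244 = 6*39 + 10, so a_0 = 6.
  39 = 3*10 + 9, so a_1 = 3.
  10 = 1*9 + 1, so a_2 = 1.
  9 = 9*1 + 0, so a_3 = 9.
The remainder reaches 0 after 4 divisions, so the expansion has 4 partial quotients, read off in order.

[6; 3, 1, 9]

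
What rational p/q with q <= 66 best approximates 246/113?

135/62

Expand x = 246/113 as a continued fraction with the Euclidean algorithm:
  246 = 2*113 + 20, so a_0 = 2.
  113 = 5*20 + 13, so a_1 = 5.
  20 = 1*13 + 7, so a_2 = 1.
  13 = 1*7 + 6, so a_3 = 1.
  7 = 1*6 + 1, so a_4 = 1.
  6 = 6*1 + 0, so a_5 = 6.
so x = [2; 5, 1, 1, 1, 6].
Convergents (p_i = a_i*p_{i-1} + p_{i-2}, q_i = a_i*q_{i-1} + q_{i-2} with p_{-2}=0, p_{-1}=1, q_{-2}=1, q_{-1}=0), until the denominator exceeds 66:
  i=0: a_0=2, p_0 = 2*1 + 0 = 2, q_0 = 2*0 + 1 = 1.
  i=1: a_1=5, p_1 = 5*2 + 1 = 11, q_1 = 5*1 + 0 = 5.
  i=2: a_2=1, p_2 = 1*11 + 2 = 13, q_2 = 1*5 + 1 = 6.
  i=3: a_3=1, p_3 = 1*13 + 11 = 24, q_3 = 1*6 + 5 = 11.
  i=4: a_4=1, p_4 = 1*24 + 13 = 37, q_4 = 1*11 + 6 = 17.
  i=5: a_5=6, p_5 = 6*37 + 24 = 246, q_5 = 6*17 + 11 = 113.
q_5 = 113 > 66, so the last convergent with denominator <= 66 is p_4/q_4 = 37/17.
The closest fraction with denominator <= 66 is either p_4/q_4 or the intermediate fraction (k*p_4 + p_3)/(k*q_4 + q_3) with the largest k >= 1 whose denominator stays <= 66; these approach x as k grows, and every other convergent or intermediate fraction in range is farther away.
Largest k: floor((66 - q_3)/q_4) = floor((66 - 11)/17) = 3.
That gives (3*37 + 24)/(3*17 + 11) = 135/62.
Compare the errors: |x - 37/17| = |246*17 - 37*113|/(113*17) = 1/1921, and |x - 135/62| = |246*62 - 135*113|/(113*62) = 3/7006.
Cross-multiplying, 3*1921 = 5763 < 7006 = 1*7006, so 3/7006 is smaller: the intermediate fraction 135/62 is closer to x than 37/17.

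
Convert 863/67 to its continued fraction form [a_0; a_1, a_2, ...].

[12; 1, 7, 2, 1, 2]

Run the Euclidean algorithm on 863 and 67; the successive quotients are the partial quotients a_0, a_1, ... (each step inverts the fractional part left over by the previous one):
  863 = 12*67 + 59, so a_0 = 12.
  67 = 1*59 + 8, so a_1 = 1.
  59 = 7*8 + 3, so a_2 = 7.
  8 = 2*3 + 2, so a_3 = 2.
  3 = 1*2 + 1, so a_4 = 1.
  2 = 2*1 + 0, so a_5 = 2.
The remainder reaches 0 after 6 divisions, so the expansion has 6 partial quotients, read off in order.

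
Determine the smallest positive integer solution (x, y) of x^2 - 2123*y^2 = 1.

First expand sqrt(2123) as a continued fraction. With x_i = (sqrt(2123) + m_i)/d_i and (m_0, d_0) = (0, 1): a_0 = floor(sqrt(2123)) = 46, since 46^2 = 2116 <= 2123 < 2209 = 47^2.
Iterate m_{i+1} = d_i*a_i - m_i, d_{i+1} = (2123 - m_{i+1}^2)/d_i, a_{i+1} = floor((a_0 + m_{i+1})/d_{i+1}):
  m_1 = 1*46 - 0 = 46, d_1 = (2123 - 46^2)/1 = 7/1 = 7, a_1 = floor((46 + 46)/7) = 13.
  m_2 = 7*13 - 46 = 45, d_2 = (2123 - 45^2)/7 = 98/7 = 14, a_2 = floor((46 + 45)/14) = 6.
  m_3 = 14*6 - 45 = 39, d_3 = (2123 - 39^2)/14 = 602/14 = 43, a_3 = floor((46 + 39)/43) = 1.
  m_4 = 43*1 - 39 = 4, d_4 = (2123 - 4^2)/43 = 2107/43 = 49, a_4 = floor((46 + 4)/49) = 1.
  m_5 = 49*1 - 4 = 45, d_5 = (2123 - 45^2)/49 = 98/49 = 2, a_5 = floor((46 + 45)/2) = 45.
  m_6 = 2*45 - 45 = 45, d_6 = (2123 - 45^2)/2 = 98/2 = 49, a_6 = floor((46 + 45)/49) = 1.
  m_7 = 49*1 - 45 = 4, d_7 = (2123 - 4^2)/49 = 2107/49 = 43, a_7 = floor((46 + 4)/43) = 1.
  m_8 = 43*1 - 4 = 39, d_8 = (2123 - 39^2)/43 = 602/43 = 14, a_8 = floor((46 + 39)/14) = 6.
  m_9 = 14*6 - 39 = 45, d_9 = (2123 - 45^2)/14 = 98/14 = 7, a_9 = floor((46 + 45)/7) = 13.
  m_10 = 7*13 - 45 = 46, d_10 = (2123 - 46^2)/7 = 7/7 = 1, a_10 = floor((46 + 46)/1) = 92.
  m_11 = 1*92 - 46 = 46, d_11 = (2123 - 46^2)/1 = 7/1 = 7: (m_11, d_11) = (m_1, d_1) = (46, 7), so from here the quotients repeat a_1, ..., a_10; the period length is 10.
So sqrt(2123) = [46; (13, 6, 1, 1, 45, 1, 1, 6, 13, 92)] with period length k = 10.
k is even, so the fundamental solution of x^2 - 2123y^2 = 1 is (p_{k-1}, q_{k-1}) = (p_9, q_9); compute convergents through index 9.
Convergents (p_i = a_i*p_{i-1} + p_{i-2}, q_i = a_i*q_{i-1} + q_{i-2} with p_{-2}=0, p_{-1}=1, q_{-2}=1, q_{-1}=0):
  i=0: a_0=46, p_0 = 46*1 + 0 = 46, q_0 = 46*0 + 1 = 1.
  i=1: a_1=13, p_1 = 13*46 + 1 = 599, q_1 = 13*1 + 0 = 13.
  i=2: a_2=6, p_2 = 6*599 + 46 = 3640, q_2 = 6*13 + 1 = 79.
  i=3: a_3=1, p_3 = 1*3640 + 599 = 4239, q_3 = 1*79 + 13 = 92.
  i=4: a_4=1, p_4 = 1*4239 + 3640 = 7879, q_4 = 1*92 + 79 = 171.
  i=5: a_5=45, p_5 = 45*7879 + 4239 = 358794, q_5 = 45*171 + 92 = 7787.
  i=6: a_6=1, p_6 = 1*358794 + 7879 = 366673, q_6 = 1*7787 + 171 = 7958.
  i=7: a_7=1, p_7 = 1*366673 + 358794 = 725467, q_7 = 1*7958 + 7787 = 15745.
  i=8: a_8=6, p_8 = 6*725467 + 366673 = 4719475, q_8 = 6*15745 + 7958 = 102428.
  i=9: a_9=13, p_9 = 13*4719475 + 725467 = 62078642, q_9 = 13*102428 + 15745 = 1347309.
Check: 62078642^2 - 2123*1347309^2 = 3853757792564164 - 3853757792564163 = 1, so (x, y) = (62078642, 1347309) solves the equation, and by the theorem it is the least positive solution.

(x, y) = (62078642, 1347309)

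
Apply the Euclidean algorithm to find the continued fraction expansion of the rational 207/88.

Run the Euclidean algorithm on 207 and 88; the successive quotients are the partial quotients a_0, a_1, ... (each step inverts the fractional part left over by the previous one):
  207 = 2*88 + 31, so a_0 = 2.
  88 = 2*31 + 26, so a_1 = 2.
  31 = 1*26 + 5, so a_2 = 1.
  26 = 5*5 + 1, so a_3 = 5.
  5 = 5*1 + 0, so a_4 = 5.
The remainder reaches 0 after 5 divisions, so the expansion has 5 partial quotients, read off in order.

[2; 2, 1, 5, 5]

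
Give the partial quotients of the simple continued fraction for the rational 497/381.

Run the Euclidean algorithm on 497 and 381; the successive quotients are the partial quotients a_0, a_1, ... (each step inverts the fractional part left over by the previous one):
  497 = 1*381 + 116, so a_0 = 1.
  381 = 3*116 + 33, so a_1 = 3.
  116 = 3*33 + 17, so a_2 = 3.
  33 = 1*17 + 16, so a_3 = 1.
  17 = 1*16 + 1, so a_4 = 1.
  16 = 16*1 + 0, so a_5 = 16.
The remainder reaches 0 after 6 divisions, so the expansion has 6 partial quotients, read off in order.

[1; 3, 3, 1, 1, 16]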